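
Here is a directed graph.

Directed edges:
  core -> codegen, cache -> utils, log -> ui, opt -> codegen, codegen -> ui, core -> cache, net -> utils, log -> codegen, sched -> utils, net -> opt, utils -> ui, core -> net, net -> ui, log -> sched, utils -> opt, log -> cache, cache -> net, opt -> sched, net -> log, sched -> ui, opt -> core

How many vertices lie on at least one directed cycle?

A vertex is on a directed cycle iff it belongs to a strongly connected component of size ≥ 2 (or has a self-loop).
The vertices on cycles are {log, net, opt, core, cache, sched, utils} — 7 in total.

7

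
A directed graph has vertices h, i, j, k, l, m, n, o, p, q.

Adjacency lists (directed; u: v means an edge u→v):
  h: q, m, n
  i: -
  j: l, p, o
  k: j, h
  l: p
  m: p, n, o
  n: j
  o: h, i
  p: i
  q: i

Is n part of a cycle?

Yes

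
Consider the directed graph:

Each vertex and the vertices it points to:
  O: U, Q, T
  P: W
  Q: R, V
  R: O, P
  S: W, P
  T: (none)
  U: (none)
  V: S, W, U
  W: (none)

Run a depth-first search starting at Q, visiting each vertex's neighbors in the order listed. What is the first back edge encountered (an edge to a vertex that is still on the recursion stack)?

O→Q

DFS from Q (visiting each vertex's neighbors in the order listed); mark gray on enter, black on exit:
Q gray
  R gray
    O gray
      U gray
      U black
      O→Q: Q is gray → back edge
First back edge: O → Q.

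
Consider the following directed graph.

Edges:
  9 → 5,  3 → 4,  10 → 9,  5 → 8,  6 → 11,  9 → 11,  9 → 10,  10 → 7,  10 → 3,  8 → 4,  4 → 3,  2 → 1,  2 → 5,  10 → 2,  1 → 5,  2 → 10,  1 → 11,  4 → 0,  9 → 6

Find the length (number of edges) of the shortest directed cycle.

2

For each vertex v, BFS finds the shortest path from v back to v.
The shortest such closed walk is 10 → 2 → 10, length 2.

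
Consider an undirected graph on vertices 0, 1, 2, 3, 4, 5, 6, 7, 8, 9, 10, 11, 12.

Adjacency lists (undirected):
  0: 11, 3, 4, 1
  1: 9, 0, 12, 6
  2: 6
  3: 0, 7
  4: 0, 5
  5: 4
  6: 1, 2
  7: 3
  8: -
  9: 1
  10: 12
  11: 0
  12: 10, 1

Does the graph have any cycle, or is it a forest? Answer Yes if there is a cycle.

No

DFS, tracking each vertex's parent; an edge to a visited non-parent vertex closes a cycle.
Start from 1:
visit 1 (parent –)
  visit 9 (parent 1)
    9–1: parent, skip
  visit 0 (parent 1)
    visit 11 (parent 0)
      11–0: parent, skip
    visit 3 (parent 0)
      3–0: parent, skip
      visit 7 (parent 3)
        7–3: parent, skip
    visit 4 (parent 0)
      4–0: parent, skip
      visit 5 (parent 4)
        5–4: parent, skip
    0–1: parent, skip
  visit 12 (parent 1)
    visit 10 (parent 12)
      10–12: parent, skip
    12–1: parent, skip
  visit 6 (parent 1)
    6–1: parent, skip
    visit 2 (parent 6)
      2–6: parent, skip
visit 8 (parent –)
No non-parent visited neighbor found — the graph is a forest.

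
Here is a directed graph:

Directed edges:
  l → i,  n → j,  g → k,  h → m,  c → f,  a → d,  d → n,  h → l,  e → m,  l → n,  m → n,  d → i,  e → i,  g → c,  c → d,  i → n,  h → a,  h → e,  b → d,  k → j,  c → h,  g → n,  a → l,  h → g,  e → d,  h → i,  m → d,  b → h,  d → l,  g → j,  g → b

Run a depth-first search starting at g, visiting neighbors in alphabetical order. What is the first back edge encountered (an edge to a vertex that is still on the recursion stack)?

DFS from g (visiting neighbors in alphabetical order); mark gray on enter, black on exit:
g gray
  b gray
    d gray
      i gray
        n gray
          j gray
          j black
        n black
      i black
      l gray
        l→i: i black — skip
        l→n: n black — skip
      l black
      d→n: n black — skip
    d black
    h gray
      a gray
        a→d: d black — skip
        a→l: l black — skip
      a black
      e gray
        e→d: d black — skip
        e→i: i black — skip
        m gray
          m→d: d black — skip
          m→n: n black — skip
        m black
      e black
      h→g: g is gray → back edge
First back edge: h → g.

h->g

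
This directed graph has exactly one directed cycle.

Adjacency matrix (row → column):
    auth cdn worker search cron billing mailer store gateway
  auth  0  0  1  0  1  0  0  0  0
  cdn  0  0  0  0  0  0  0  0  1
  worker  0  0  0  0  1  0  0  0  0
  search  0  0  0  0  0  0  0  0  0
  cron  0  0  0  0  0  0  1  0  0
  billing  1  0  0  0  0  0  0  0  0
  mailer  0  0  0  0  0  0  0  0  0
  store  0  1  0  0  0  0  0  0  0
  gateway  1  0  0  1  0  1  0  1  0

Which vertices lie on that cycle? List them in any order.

cdn, store, gateway

DFS with gray/black marking from cdn:
cdn gray
  gateway gray
    search gray
    search black
    auth gray
      cron gray
        mailer gray
        mailer black
      cron black
      worker gray
        worker→cron: cron black — skip
      worker black
    auth black
    billing gray
      billing→auth: auth black — skip
    billing black
    store gray
      store→cdn: cdn is gray → back edge
Back edge closes the cycle cdn → gateway → store → cdn; its vertices are {cdn, store, gateway}.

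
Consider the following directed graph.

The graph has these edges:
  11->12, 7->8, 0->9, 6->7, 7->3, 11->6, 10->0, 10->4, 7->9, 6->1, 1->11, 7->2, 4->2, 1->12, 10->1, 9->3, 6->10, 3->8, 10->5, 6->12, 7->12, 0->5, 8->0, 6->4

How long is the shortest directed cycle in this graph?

For each vertex v, BFS finds the shortest path from v back to v.
The shortest such closed walk is 6 → 1 → 11 → 6, length 3.

3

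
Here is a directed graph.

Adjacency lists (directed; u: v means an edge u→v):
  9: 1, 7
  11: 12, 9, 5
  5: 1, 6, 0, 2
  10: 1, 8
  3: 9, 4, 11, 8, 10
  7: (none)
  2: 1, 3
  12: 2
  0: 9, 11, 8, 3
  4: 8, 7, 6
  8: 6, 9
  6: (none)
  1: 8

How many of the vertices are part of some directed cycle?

9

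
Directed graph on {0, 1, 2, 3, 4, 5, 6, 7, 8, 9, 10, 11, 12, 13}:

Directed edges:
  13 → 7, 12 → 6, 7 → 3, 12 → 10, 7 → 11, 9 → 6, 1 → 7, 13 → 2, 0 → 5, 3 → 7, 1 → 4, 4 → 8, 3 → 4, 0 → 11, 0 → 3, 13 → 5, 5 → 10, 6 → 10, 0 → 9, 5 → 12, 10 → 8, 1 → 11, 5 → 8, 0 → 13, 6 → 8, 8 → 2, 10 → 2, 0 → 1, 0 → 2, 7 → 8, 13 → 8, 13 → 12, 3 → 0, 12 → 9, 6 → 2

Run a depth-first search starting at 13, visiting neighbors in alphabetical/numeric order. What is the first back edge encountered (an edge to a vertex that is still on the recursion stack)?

DFS from 13 (visiting neighbors in alphabetical/numeric order); mark gray on enter, black on exit:
13 gray
  2 gray
  2 black
  5 gray
    8 gray
      8→2: 2 black — skip
    8 black
    10 gray
      10→2: 2 black — skip
      10→8: 8 black — skip
    10 black
    12 gray
      6 gray
        6→2: 2 black — skip
        6→8: 8 black — skip
        6→10: 10 black — skip
      6 black
      9 gray
        9→6: 6 black — skip
      9 black
      12→10: 10 black — skip
    12 black
  5 black
  7 gray
    3 gray
      0 gray
        1 gray
          4 gray
            4→8: 8 black — skip
          4 black
          1→7: 7 is gray → back edge
First back edge: 1 → 7.

1→7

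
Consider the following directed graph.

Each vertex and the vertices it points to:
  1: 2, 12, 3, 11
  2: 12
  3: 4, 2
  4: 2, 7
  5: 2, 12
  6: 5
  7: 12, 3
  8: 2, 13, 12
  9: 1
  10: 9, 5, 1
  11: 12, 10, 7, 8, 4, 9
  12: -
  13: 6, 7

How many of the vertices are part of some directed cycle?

7

A vertex is on a directed cycle iff it belongs to a strongly connected component of size ≥ 2 (or has a self-loop).
The vertices on cycles are {1, 3, 4, 7, 9, 10, 11} — 7 in total.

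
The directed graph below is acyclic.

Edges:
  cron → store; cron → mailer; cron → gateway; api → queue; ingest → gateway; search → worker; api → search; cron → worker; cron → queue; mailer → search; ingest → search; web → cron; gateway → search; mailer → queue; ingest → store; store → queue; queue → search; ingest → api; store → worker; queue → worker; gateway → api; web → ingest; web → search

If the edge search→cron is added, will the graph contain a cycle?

Yes

Adding search→cron creates a cycle iff cron can already reach search.
Path from cron: cron → mailer → search.
So cron → … → search → cron is a cycle.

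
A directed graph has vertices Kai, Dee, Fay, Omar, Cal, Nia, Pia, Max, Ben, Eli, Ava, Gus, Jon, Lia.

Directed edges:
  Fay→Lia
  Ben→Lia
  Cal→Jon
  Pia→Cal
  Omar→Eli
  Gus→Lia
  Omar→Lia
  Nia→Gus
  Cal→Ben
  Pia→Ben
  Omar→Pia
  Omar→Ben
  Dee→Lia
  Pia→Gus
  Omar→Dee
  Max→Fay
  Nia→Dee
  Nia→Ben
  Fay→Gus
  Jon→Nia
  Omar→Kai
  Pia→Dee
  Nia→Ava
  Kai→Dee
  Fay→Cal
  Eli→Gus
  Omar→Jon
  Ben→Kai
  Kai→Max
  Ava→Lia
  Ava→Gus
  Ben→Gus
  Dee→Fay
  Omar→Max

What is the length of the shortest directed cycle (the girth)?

For each vertex v, BFS finds the shortest path from v back to v.
The shortest such closed walk is Jon → Nia → Dee → Fay → Cal → Jon, length 5.

5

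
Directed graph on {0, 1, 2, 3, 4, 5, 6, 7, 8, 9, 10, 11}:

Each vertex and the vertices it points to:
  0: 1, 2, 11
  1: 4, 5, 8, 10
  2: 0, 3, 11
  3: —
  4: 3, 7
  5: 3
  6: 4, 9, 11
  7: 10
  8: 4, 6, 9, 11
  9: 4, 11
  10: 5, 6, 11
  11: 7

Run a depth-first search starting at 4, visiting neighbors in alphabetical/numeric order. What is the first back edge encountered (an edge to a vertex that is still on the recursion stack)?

DFS from 4 (visiting neighbors in alphabetical/numeric order); mark gray on enter, black on exit:
4 gray
  3 gray
  3 black
  7 gray
    10 gray
      5 gray
        5→3: 3 black — skip
      5 black
      6 gray
        6→4: 4 is gray → back edge
First back edge: 6 → 4.

6→4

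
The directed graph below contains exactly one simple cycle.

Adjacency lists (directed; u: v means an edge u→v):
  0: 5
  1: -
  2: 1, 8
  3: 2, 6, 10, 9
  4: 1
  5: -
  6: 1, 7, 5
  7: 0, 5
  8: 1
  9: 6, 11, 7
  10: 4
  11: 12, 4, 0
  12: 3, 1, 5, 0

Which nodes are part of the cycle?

3, 9, 11, 12

DFS with gray/black marking from 3:
3 gray
  2 gray
    1 gray
    1 black
    8 gray
      8→1: 1 black — skip
    8 black
  2 black
  6 gray
    6→1: 1 black — skip
    7 gray
      0 gray
        5 gray
        5 black
      0 black
      7→5: 5 black — skip
    7 black
    6→5: 5 black — skip
  6 black
  10 gray
    4 gray
      4→1: 1 black — skip
    4 black
  10 black
  9 gray
    9→6: 6 black — skip
    11 gray
      12 gray
        12→3: 3 is gray → back edge
Back edge closes the cycle 3 → 9 → 11 → 12 → 3; its vertices are {3, 9, 11, 12}.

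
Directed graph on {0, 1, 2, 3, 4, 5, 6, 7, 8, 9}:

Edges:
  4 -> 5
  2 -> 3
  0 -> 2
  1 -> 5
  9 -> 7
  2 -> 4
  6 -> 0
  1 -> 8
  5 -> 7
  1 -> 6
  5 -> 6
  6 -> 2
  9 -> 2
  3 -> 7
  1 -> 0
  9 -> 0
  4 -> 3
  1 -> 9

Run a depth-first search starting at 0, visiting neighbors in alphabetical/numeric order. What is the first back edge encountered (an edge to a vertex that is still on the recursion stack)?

6->0

DFS from 0 (visiting neighbors in alphabetical/numeric order); mark gray on enter, black on exit:
0 gray
  2 gray
    3 gray
      7 gray
      7 black
    3 black
    4 gray
      4→3: 3 black — skip
      5 gray
        6 gray
          6→0: 0 is gray → back edge
First back edge: 6 → 0.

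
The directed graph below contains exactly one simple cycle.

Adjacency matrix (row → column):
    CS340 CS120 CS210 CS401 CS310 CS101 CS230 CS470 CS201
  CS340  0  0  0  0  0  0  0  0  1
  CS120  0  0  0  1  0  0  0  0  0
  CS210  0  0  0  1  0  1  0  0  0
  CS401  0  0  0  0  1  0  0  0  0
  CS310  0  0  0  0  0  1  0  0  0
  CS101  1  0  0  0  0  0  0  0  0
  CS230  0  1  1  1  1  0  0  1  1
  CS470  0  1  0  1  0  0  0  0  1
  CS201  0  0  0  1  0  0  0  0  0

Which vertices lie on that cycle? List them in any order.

CS101, CS201, CS310, CS340, CS401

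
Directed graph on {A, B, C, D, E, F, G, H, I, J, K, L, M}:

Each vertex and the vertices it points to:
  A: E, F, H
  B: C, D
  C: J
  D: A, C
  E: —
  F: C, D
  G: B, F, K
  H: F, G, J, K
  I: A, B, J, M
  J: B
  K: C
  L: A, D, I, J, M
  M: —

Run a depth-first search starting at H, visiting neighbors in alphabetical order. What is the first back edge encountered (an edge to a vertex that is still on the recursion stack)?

B→C

DFS from H (visiting neighbors in alphabetical order); mark gray on enter, black on exit:
H gray
  F gray
    C gray
      J gray
        B gray
          B→C: C is gray → back edge
First back edge: B → C.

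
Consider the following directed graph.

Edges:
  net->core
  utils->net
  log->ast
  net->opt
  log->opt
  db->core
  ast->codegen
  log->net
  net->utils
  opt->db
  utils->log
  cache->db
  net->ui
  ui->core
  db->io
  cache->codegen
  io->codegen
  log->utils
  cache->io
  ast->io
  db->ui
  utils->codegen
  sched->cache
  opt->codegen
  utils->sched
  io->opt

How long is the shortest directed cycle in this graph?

2

For each vertex v, BFS finds the shortest path from v back to v.
The shortest such closed walk is log → utils → log, length 2.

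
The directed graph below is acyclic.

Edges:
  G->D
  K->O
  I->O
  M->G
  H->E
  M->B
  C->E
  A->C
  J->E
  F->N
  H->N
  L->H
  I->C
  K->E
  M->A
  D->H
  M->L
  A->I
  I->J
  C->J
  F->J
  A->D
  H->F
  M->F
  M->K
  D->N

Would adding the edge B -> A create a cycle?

No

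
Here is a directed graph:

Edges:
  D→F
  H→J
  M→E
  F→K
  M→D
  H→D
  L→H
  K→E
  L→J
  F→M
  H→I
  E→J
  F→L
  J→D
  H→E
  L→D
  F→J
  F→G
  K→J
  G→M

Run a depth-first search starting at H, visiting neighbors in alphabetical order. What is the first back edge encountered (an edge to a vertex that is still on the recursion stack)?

M→D

DFS from H (visiting neighbors in alphabetical order); mark gray on enter, black on exit:
H gray
  D gray
    F gray
      G gray
        M gray
          M→D: D is gray → back edge
First back edge: M → D.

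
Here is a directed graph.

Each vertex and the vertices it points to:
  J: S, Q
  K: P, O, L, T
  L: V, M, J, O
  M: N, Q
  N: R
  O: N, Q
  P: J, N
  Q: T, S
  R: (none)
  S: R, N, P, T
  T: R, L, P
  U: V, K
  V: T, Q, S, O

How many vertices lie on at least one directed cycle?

9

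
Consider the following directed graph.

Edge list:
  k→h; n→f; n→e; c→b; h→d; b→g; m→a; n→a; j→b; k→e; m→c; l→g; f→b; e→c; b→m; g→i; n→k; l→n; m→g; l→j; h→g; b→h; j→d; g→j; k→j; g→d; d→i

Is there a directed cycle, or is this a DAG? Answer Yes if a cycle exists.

DFS with white/gray/black marking, starting from a:
a gray
a black
b gray
  m gray
    c gray
      c→b: b is gray → back edge
Back edge found, so a cycle exists: b → m → c → b.

Yes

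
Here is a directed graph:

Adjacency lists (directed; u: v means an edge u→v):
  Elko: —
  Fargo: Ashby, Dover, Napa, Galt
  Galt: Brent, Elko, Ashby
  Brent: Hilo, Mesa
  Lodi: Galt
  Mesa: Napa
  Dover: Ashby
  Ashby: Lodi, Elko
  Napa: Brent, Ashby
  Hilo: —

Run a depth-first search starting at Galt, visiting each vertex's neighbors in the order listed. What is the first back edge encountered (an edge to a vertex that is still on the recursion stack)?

Napa→Brent

DFS from Galt (visiting each vertex's neighbors in the order listed); mark gray on enter, black on exit:
Galt gray
  Brent gray
    Hilo gray
    Hilo black
    Mesa gray
      Napa gray
        Napa→Brent: Brent is gray → back edge
First back edge: Napa → Brent.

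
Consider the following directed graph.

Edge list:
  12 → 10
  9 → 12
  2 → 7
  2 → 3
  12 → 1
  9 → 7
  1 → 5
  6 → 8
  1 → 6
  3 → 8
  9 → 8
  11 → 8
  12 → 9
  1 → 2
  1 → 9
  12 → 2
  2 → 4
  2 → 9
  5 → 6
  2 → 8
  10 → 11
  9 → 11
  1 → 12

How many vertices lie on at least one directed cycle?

4

A vertex is on a directed cycle iff it belongs to a strongly connected component of size ≥ 2 (or has a self-loop).
The vertices on cycles are {1, 2, 9, 12} — 4 in total.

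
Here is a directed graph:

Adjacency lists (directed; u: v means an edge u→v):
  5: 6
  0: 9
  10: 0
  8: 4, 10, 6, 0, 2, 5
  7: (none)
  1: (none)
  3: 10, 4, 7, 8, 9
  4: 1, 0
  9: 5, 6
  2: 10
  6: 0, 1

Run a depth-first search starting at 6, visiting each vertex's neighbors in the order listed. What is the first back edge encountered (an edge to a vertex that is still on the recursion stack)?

DFS from 6 (visiting each vertex's neighbors in the order listed); mark gray on enter, black on exit:
6 gray
  0 gray
    9 gray
      5 gray
        5→6: 6 is gray → back edge
First back edge: 5 → 6.

5→6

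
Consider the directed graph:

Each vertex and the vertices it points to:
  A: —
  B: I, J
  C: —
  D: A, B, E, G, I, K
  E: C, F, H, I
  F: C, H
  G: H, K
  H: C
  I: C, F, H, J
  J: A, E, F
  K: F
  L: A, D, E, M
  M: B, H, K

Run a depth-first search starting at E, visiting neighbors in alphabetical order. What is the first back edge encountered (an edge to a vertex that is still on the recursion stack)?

J→E

DFS from E (visiting neighbors in alphabetical order); mark gray on enter, black on exit:
E gray
  C gray
  C black
  F gray
    F→C: C black — skip
    H gray
      H→C: C black — skip
    H black
  F black
  E→H: H black — skip
  I gray
    I→C: C black — skip
    I→F: F black — skip
    I→H: H black — skip
    J gray
      A gray
      A black
      J→E: E is gray → back edge
First back edge: J → E.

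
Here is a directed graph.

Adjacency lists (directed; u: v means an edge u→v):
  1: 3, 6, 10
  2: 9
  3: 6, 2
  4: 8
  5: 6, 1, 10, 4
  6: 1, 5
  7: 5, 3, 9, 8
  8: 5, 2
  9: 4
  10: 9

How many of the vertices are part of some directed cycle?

9

A vertex is on a directed cycle iff it belongs to a strongly connected component of size ≥ 2 (or has a self-loop).
The vertices on cycles are {1, 2, 3, 4, 5, 6, 8, 9, 10} — 9 in total.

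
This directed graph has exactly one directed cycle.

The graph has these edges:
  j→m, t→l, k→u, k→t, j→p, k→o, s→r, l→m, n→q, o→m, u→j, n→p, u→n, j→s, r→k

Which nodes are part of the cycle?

j, k, r, s, u

DFS with gray/black marking from k:
k gray
  o gray
    m gray
    m black
  o black
  u gray
    n gray
      q gray
      q black
      p gray
      p black
    n black
    j gray
      j→p: p black — skip
      s gray
        r gray
          r→k: k is gray → back edge
Back edge closes the cycle k → u → j → s → r → k; its vertices are {j, k, r, s, u}.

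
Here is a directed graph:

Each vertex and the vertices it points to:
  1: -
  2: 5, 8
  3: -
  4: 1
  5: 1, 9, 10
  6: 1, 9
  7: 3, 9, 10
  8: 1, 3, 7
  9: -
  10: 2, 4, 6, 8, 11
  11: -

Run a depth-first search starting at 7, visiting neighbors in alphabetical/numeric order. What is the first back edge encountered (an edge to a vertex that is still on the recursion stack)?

5→10

DFS from 7 (visiting neighbors in alphabetical/numeric order); mark gray on enter, black on exit:
7 gray
  3 gray
  3 black
  9 gray
  9 black
  10 gray
    2 gray
      5 gray
        1 gray
        1 black
        5→9: 9 black — skip
        5→10: 10 is gray → back edge
First back edge: 5 → 10.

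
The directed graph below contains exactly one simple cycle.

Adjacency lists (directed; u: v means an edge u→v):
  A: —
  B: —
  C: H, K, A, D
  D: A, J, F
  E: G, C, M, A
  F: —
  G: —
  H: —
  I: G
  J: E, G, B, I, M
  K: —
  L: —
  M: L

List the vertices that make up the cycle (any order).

C, D, E, J

DFS with gray/black marking from J:
J gray
  E gray
    G gray
    G black
    C gray
      H gray
      H black
      K gray
      K black
      A gray
      A black
      D gray
        D→A: A black — skip
        D→J: J is gray → back edge
Back edge closes the cycle J → E → C → D → J; its vertices are {C, D, E, J}.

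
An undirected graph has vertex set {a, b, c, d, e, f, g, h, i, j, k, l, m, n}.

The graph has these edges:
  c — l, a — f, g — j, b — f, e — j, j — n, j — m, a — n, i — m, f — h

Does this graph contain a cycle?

DFS, tracking each vertex's parent; an edge to a visited non-parent vertex closes a cycle.
Start from m:
visit m (parent –)
  visit i (parent m)
    i–m: parent, skip
  visit j (parent m)
    visit g (parent j)
      g–j: parent, skip
    j–m: parent, skip
    visit e (parent j)
      e–j: parent, skip
    visit n (parent j)
      visit a (parent n)
        visit f (parent a)
          visit h (parent f)
            h–f: parent, skip
          visit b (parent f)
            b–f: parent, skip
          f–a: parent, skip
        a–n: parent, skip
      n–j: parent, skip
visit c (parent –)
  visit l (parent c)
    l–c: parent, skip
visit d (parent –)
visit k (parent –)
No non-parent visited neighbor found — the graph is a forest.

No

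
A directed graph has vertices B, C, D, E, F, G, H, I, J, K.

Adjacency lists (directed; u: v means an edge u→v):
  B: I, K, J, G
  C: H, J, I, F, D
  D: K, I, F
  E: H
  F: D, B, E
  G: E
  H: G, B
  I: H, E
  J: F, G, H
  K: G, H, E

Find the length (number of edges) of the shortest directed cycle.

2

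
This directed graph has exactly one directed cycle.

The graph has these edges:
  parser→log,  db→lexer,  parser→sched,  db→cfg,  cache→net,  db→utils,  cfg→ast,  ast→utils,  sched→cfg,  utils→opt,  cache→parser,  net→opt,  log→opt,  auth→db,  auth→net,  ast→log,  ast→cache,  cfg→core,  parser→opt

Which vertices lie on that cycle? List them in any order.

ast, cfg, cache, sched, parser

DFS with gray/black marking from cfg:
cfg gray
  ast gray
    utils gray
      opt gray
      opt black
    utils black
    cache gray
      parser gray
        log gray
          log→opt: opt black — skip
        log black
        parser→opt: opt black — skip
        sched gray
          sched→cfg: cfg is gray → back edge
Back edge closes the cycle cfg → ast → cache → parser → sched → cfg; its vertices are {ast, cfg, cache, sched, parser}.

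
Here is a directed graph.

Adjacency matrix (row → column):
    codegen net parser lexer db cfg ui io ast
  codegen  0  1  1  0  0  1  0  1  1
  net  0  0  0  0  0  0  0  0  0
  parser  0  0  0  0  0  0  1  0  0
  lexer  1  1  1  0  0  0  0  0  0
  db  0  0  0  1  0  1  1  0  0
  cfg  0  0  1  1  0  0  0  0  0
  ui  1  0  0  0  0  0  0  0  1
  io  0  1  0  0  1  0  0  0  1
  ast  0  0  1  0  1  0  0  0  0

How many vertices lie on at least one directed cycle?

A vertex is on a directed cycle iff it belongs to a strongly connected component of size ≥ 2 (or has a self-loop).
The vertices on cycles are {db, io, ui, ast, cfg, lexer, parser, codegen} — 8 in total.

8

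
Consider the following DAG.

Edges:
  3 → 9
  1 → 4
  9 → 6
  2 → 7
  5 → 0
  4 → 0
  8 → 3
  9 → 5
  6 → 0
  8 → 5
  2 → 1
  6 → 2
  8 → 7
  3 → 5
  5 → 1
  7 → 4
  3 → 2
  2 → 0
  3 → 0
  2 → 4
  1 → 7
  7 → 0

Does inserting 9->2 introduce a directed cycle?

No

Adding 9→2 creates a cycle iff 2 can already reach 9.
Explore from 2: no path reaches 9. The graph stays acyclic.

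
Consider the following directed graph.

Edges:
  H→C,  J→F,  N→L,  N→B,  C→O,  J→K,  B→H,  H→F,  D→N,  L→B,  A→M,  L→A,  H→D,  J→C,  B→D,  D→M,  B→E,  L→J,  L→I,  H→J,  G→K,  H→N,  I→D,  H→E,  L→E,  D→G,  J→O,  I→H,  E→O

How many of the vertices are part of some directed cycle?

6

A vertex is on a directed cycle iff it belongs to a strongly connected component of size ≥ 2 (or has a self-loop).
The vertices on cycles are {B, D, H, I, L, N} — 6 in total.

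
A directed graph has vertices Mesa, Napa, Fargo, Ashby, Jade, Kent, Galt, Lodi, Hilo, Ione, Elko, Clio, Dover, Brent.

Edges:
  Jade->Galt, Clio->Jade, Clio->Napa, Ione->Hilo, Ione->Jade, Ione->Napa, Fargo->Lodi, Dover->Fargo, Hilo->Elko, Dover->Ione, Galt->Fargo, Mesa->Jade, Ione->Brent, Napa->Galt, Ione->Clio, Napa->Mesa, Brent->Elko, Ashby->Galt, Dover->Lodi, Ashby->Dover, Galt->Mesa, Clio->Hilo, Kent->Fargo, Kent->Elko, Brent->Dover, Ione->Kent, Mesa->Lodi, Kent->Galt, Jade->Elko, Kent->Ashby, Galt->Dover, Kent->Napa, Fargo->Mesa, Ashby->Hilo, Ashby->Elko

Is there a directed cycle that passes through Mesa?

Mesa is on a cycle iff Mesa can reach itself via ≥1 edge.
Mesa → Jade → Galt → Mesa — yes.

Yes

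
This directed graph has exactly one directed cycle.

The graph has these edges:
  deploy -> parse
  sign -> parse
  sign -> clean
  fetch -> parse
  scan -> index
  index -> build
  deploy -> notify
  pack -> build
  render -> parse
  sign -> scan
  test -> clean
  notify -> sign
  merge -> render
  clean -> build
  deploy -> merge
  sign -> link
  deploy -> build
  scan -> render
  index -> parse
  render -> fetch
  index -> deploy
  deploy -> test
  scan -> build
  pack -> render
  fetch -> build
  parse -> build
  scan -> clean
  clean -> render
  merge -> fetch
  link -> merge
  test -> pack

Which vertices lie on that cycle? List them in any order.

scan, sign, index, deploy, notify

DFS with gray/black marking from sign:
sign gray
  clean gray
    render gray
      parse gray
        build gray
        build black
      parse black
      fetch gray
        fetch→parse: parse black — skip
        fetch→build: build black — skip
      fetch black
    render black
    clean→build: build black — skip
  clean black
  sign→parse: parse black — skip
  link gray
    merge gray
      merge→fetch: fetch black — skip
      merge→render: render black — skip
    merge black
  link black
  scan gray
    index gray
      deploy gray
        deploy→parse: parse black — skip
        test gray
          test→clean: clean black — skip
          pack gray
            pack→build: build black — skip
            pack→render: render black — skip
          pack black
        test black
        notify gray
          notify→sign: sign is gray → back edge
Back edge closes the cycle sign → scan → index → deploy → notify → sign; its vertices are {scan, sign, index, deploy, notify}.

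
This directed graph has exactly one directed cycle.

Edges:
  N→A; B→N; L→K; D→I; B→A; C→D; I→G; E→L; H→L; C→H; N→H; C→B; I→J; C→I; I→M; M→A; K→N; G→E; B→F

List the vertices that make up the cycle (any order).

H, K, L, N

DFS with gray/black marking from H:
H gray
  L gray
    K gray
      N gray
        N→H: H is gray → back edge
Back edge closes the cycle H → L → K → N → H; its vertices are {H, K, L, N}.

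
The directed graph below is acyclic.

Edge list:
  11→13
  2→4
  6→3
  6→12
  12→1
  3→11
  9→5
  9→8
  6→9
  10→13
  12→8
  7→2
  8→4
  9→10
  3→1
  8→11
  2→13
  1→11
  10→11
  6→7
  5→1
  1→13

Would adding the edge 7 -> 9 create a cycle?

No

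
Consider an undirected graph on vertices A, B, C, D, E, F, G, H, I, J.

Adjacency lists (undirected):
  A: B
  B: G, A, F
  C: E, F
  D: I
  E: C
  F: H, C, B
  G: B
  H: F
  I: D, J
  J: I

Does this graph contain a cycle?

No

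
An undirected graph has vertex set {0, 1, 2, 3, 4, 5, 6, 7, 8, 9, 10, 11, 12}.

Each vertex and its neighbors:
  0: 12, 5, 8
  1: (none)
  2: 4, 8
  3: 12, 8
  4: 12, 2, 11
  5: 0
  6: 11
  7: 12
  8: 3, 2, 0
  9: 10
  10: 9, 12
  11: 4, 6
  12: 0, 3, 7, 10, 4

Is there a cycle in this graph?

DFS, tracking each vertex's parent; an edge to a visited non-parent vertex closes a cycle.
Start from 0:
visit 0 (parent –)
  visit 12 (parent 0)
    12–0: parent, skip
    visit 3 (parent 12)
      3–12: parent, skip
      visit 8 (parent 3)
        8–3: parent, skip
        visit 2 (parent 8)
          visit 4 (parent 2)
            4–12: 12 visited and ≠ parent → cycle
Cycle: 12 – 3 – 8 – 2 – 4 – 12.

Yes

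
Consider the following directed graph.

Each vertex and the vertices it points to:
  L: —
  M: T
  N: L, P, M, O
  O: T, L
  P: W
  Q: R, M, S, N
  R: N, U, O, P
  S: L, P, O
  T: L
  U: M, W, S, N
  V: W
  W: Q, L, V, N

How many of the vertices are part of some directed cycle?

8

A vertex is on a directed cycle iff it belongs to a strongly connected component of size ≥ 2 (or has a self-loop).
The vertices on cycles are {N, P, Q, R, S, U, V, W} — 8 in total.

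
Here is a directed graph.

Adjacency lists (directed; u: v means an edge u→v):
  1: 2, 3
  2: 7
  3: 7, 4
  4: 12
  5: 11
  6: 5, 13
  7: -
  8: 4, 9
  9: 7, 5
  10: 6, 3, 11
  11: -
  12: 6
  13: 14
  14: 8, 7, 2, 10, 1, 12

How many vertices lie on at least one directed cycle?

9

A vertex is on a directed cycle iff it belongs to a strongly connected component of size ≥ 2 (or has a self-loop).
The vertices on cycles are {1, 3, 4, 6, 8, 10, 12, 13, 14} — 9 in total.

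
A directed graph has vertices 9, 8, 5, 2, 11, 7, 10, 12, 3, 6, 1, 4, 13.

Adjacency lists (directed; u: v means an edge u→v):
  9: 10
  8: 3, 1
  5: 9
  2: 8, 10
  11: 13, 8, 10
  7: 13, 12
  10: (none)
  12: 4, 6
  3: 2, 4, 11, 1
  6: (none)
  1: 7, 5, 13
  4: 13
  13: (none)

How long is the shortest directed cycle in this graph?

For each vertex v, BFS finds the shortest path from v back to v.
The shortest such closed walk is 8 → 3 → 11 → 8, length 3.

3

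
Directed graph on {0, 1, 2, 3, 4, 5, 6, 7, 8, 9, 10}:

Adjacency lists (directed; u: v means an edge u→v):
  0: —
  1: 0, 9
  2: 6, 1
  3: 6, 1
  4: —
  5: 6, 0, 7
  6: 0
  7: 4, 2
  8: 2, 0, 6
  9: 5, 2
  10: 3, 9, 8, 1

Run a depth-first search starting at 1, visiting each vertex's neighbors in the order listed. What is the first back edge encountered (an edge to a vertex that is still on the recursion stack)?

2→1

DFS from 1 (visiting each vertex's neighbors in the order listed); mark gray on enter, black on exit:
1 gray
  0 gray
  0 black
  9 gray
    5 gray
      6 gray
        6→0: 0 black — skip
      6 black
      5→0: 0 black — skip
      7 gray
        4 gray
        4 black
        2 gray
          2→6: 6 black — skip
          2→1: 1 is gray → back edge
First back edge: 2 → 1.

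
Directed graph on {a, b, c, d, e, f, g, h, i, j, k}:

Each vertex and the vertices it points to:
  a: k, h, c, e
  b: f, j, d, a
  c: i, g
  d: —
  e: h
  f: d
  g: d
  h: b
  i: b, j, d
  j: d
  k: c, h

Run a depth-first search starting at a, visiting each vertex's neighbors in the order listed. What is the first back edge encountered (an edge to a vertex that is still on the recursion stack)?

DFS from a (visiting each vertex's neighbors in the order listed); mark gray on enter, black on exit:
a gray
  k gray
    c gray
      i gray
        b gray
          f gray
            d gray
            d black
          f black
          j gray
            j→d: d black — skip
          j black
          b→d: d black — skip
          b→a: a is gray → back edge
First back edge: b → a.

b->a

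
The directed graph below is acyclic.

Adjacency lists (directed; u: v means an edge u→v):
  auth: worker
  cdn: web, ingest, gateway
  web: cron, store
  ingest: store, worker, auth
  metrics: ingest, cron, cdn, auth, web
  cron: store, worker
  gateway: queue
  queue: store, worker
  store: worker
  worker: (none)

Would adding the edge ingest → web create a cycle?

No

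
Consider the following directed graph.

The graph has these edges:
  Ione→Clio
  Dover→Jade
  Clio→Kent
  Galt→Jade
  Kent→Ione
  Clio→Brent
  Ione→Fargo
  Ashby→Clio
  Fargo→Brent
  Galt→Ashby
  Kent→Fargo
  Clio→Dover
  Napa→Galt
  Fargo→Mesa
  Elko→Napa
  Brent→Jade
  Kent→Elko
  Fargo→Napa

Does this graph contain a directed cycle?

DFS with white/gray/black marking, starting from Mesa:
Mesa gray
Mesa black
Napa gray
  Galt gray
    Jade gray
    Jade black
    Ashby gray
      Clio gray
        Brent gray
          Brent→Jade: Jade black — skip
        Brent black
        Kent gray
          Ione gray
            Ione→Clio: Clio is gray → back edge
Back edge found, so a cycle exists: Clio → Kent → Ione → Clio.

Yes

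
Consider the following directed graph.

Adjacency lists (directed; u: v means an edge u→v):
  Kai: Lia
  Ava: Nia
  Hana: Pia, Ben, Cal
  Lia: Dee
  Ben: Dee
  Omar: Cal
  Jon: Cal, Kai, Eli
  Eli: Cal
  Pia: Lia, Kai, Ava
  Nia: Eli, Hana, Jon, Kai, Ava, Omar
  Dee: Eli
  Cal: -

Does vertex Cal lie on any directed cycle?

No

Cal lies on a cycle iff there is a path from Cal back to itself.
Exploring from Cal, it never reaches itself; equivalently, its strongly connected component is a singleton.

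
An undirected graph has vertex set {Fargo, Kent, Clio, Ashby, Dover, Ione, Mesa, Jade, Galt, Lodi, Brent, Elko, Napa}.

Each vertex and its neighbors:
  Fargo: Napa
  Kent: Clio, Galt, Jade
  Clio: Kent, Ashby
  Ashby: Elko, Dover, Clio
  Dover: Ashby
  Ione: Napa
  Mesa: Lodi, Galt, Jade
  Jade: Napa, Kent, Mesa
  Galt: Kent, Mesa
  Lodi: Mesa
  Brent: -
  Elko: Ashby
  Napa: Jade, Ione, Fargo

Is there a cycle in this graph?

Yes

DFS, tracking each vertex's parent; an edge to a visited non-parent vertex closes a cycle.
Start from Brent:
visit Brent (parent –)
visit Fargo (parent –)
  visit Napa (parent Fargo)
    visit Jade (parent Napa)
      Jade–Napa: parent, skip
      visit Kent (parent Jade)
        visit Clio (parent Kent)
          Clio–Kent: parent, skip
          visit Ashby (parent Clio)
            visit Elko (parent Ashby)
              Elko–Ashby: parent, skip
            visit Dover (parent Ashby)
              Dover–Ashby: parent, skip
            Ashby–Clio: parent, skip
        visit Galt (parent Kent)
          Galt–Kent: parent, skip
          visit Mesa (parent Galt)
            visit Lodi (parent Mesa)
              Lodi–Mesa: parent, skip
            Mesa–Galt: parent, skip
            Mesa–Jade: Jade visited and ≠ parent → cycle
Cycle: Jade – Kent – Galt – Mesa – Jade.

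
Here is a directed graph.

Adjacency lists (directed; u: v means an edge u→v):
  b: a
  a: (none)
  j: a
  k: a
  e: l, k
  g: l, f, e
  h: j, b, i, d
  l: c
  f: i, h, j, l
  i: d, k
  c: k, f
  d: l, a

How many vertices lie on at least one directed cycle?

A vertex is on a directed cycle iff it belongs to a strongly connected component of size ≥ 2 (or has a self-loop).
The vertices on cycles are {c, d, f, h, i, l} — 6 in total.

6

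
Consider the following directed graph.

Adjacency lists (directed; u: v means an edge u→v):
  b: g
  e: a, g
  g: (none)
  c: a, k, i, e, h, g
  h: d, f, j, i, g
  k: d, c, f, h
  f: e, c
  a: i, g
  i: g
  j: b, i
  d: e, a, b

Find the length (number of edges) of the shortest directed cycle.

2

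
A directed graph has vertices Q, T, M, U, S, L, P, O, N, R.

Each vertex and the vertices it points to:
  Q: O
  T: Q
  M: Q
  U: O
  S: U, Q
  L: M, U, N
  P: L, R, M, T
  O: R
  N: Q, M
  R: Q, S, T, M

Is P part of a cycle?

No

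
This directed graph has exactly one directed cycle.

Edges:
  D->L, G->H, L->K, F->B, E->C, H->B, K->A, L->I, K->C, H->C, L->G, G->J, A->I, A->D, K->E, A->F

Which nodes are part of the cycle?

A, D, K, L

DFS with gray/black marking from K:
K gray
  C gray
  C black
  E gray
    E→C: C black — skip
  E black
  A gray
    I gray
    I black
    D gray
      L gray
        L→K: K is gray → back edge
Back edge closes the cycle K → A → D → L → K; its vertices are {A, D, K, L}.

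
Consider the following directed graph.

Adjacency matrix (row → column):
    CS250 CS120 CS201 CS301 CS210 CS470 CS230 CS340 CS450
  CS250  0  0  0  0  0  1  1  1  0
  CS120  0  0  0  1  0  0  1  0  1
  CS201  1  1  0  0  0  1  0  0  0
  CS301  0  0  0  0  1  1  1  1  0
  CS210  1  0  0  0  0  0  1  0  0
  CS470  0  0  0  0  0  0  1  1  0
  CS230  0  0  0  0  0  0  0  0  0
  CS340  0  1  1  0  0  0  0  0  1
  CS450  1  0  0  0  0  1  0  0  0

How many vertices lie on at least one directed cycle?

A vertex is on a directed cycle iff it belongs to a strongly connected component of size ≥ 2 (or has a self-loop).
The vertices on cycles are {CS120, CS201, CS210, CS250, CS301, CS340, CS450, CS470} — 8 in total.

8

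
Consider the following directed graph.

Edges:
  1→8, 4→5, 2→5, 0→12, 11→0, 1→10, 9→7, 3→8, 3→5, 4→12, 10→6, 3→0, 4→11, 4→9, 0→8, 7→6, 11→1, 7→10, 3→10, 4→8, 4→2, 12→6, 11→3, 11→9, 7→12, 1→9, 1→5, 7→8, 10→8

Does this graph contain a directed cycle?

DFS with white/gray/black marking, starting from 2:
2 gray
  5 gray
  5 black
2 black
0 gray
  12 gray
    6 gray
    6 black
  12 black
  8 gray
  8 black
0 black
1 gray
  1→8: 8 black — skip
  1→5: 5 black — skip
  10 gray
    10→8: 8 black — skip
    10→6: 6 black — skip
  10 black
  9 gray
    7 gray
      7→10: 10 black — skip
      7→8: 8 black — skip
      7→6: 6 black — skip
      7→12: 12 black — skip
    7 black
  9 black
1 black
3 gray
  3→0: 0 black — skip
  3→10: 10 black — skip
  3→8: 8 black — skip
  3→5: 5 black — skip
3 black
4 gray
  4→2: 2 black — skip
  4→8: 8 black — skip
  4→9: 9 black — skip
  11 gray
    11→0: 0 black — skip
    11→1: 1 black — skip
    11→9: 9 black — skip
    11→3: 3 black — skip
  11 black
  4→5: 5 black — skip
  4→12: 12 black — skip
4 black
Every edge goes to a white or black vertex — no back edge, so the graph is acyclic.

No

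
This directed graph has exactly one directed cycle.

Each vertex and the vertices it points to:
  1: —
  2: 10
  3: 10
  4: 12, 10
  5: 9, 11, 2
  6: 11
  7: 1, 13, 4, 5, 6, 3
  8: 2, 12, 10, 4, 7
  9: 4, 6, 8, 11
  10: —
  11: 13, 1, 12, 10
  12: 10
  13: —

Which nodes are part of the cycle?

DFS with gray/black marking from 9:
9 gray
  4 gray
    12 gray
      10 gray
      10 black
    12 black
    4→10: 10 black — skip
  4 black
  6 gray
    11 gray
      13 gray
      13 black
      1 gray
      1 black
      11→12: 12 black — skip
      11→10: 10 black — skip
    11 black
  6 black
  8 gray
    2 gray
      2→10: 10 black — skip
    2 black
    8→12: 12 black — skip
    8→10: 10 black — skip
    8→4: 4 black — skip
    7 gray
      7→1: 1 black — skip
      7→13: 13 black — skip
      7→4: 4 black — skip
      5 gray
        5→9: 9 is gray → back edge
Back edge closes the cycle 9 → 8 → 7 → 5 → 9; its vertices are {5, 7, 8, 9}.

5, 7, 8, 9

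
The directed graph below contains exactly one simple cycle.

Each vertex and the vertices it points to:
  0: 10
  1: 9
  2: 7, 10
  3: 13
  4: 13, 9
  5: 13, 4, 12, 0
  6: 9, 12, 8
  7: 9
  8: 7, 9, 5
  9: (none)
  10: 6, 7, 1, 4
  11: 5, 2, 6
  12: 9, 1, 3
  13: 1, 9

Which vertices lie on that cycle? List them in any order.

0, 5, 6, 8, 10

DFS with gray/black marking from 6:
6 gray
  9 gray
  9 black
  12 gray
    12→9: 9 black — skip
    1 gray
      1→9: 9 black — skip
    1 black
    3 gray
      13 gray
        13→1: 1 black — skip
        13→9: 9 black — skip
      13 black
    3 black
  12 black
  8 gray
    7 gray
      7→9: 9 black — skip
    7 black
    8→9: 9 black — skip
    5 gray
      5→13: 13 black — skip
      4 gray
        4→13: 13 black — skip
        4→9: 9 black — skip
      4 black
      5→12: 12 black — skip
      0 gray
        10 gray
          10→6: 6 is gray → back edge
Back edge closes the cycle 6 → 8 → 5 → 0 → 10 → 6; its vertices are {0, 5, 6, 8, 10}.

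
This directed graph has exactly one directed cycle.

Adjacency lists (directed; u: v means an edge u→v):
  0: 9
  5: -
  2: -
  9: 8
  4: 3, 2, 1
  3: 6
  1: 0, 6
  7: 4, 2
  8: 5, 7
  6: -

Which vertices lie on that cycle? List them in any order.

DFS with gray/black marking from 8:
8 gray
  5 gray
  5 black
  7 gray
    4 gray
      3 gray
        6 gray
        6 black
      3 black
      2 gray
      2 black
      1 gray
        0 gray
          9 gray
            9→8: 8 is gray → back edge
Back edge closes the cycle 8 → 7 → 4 → 1 → 0 → 9 → 8; its vertices are {0, 1, 4, 7, 8, 9}.

0, 1, 4, 7, 8, 9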